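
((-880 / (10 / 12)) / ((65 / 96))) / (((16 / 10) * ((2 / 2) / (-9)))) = 114048 / 13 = 8772.92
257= 257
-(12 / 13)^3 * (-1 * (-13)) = -1728 / 169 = -10.22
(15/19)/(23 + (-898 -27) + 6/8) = -12/13699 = -0.00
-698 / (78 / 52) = -1396 / 3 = -465.33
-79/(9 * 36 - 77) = -79/247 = -0.32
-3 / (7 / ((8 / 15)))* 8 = -64 / 35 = -1.83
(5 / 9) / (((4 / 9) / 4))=5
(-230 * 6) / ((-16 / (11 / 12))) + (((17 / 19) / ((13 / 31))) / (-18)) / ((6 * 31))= 8436217 / 106704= 79.06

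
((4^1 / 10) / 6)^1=0.07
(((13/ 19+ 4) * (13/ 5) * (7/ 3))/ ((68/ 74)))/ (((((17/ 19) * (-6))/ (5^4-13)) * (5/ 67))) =-20077421/ 425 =-47240.99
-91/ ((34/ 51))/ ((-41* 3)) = 91/ 82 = 1.11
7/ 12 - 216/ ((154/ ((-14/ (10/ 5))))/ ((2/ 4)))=725/ 132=5.49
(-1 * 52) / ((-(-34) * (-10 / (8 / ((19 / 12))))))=1248 / 1615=0.77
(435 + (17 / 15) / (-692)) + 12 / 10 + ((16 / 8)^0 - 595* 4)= -20166281 / 10380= -1942.80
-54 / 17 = -3.18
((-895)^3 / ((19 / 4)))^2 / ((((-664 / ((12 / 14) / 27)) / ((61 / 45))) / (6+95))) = -2533257911676978512500 / 16989021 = -149111470971575.03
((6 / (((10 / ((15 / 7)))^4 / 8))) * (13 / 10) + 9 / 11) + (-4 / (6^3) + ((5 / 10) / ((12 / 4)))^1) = 7829093 / 7130970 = 1.10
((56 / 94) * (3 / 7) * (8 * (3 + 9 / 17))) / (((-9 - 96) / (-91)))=4992 / 799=6.25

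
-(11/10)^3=-1331/1000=-1.33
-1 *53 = -53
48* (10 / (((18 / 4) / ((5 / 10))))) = 160 / 3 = 53.33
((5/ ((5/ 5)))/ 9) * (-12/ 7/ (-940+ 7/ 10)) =200/ 197253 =0.00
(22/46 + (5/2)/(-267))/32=5759/393024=0.01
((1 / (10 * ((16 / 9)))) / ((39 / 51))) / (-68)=-9 / 8320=-0.00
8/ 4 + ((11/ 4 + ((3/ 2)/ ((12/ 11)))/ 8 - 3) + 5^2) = 1723/ 64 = 26.92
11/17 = 0.65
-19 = -19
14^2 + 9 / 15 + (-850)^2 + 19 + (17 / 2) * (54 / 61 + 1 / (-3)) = 1322578133 / 1830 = 722720.29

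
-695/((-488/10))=3475/244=14.24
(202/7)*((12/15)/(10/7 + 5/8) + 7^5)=278882614/575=485013.24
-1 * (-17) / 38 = 17 / 38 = 0.45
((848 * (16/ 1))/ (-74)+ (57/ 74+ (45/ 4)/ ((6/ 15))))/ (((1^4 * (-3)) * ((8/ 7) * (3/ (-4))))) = -320033/ 5328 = -60.07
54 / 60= 9 / 10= 0.90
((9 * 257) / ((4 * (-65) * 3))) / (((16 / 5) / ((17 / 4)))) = -13107 / 3328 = -3.94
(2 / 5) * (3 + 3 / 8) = 27 / 20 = 1.35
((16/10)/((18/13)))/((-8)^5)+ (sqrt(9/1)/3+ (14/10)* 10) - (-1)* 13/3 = 7127027/368640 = 19.33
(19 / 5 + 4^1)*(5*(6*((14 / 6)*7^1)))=3822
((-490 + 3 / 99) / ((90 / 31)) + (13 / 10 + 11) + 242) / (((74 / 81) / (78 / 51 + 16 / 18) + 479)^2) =238155 / 639857878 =0.00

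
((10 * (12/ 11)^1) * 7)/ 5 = 168/ 11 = 15.27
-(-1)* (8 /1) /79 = 8 /79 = 0.10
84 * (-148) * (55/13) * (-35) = 23931600/13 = 1840892.31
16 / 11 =1.45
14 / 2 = 7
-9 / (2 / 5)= -45 / 2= -22.50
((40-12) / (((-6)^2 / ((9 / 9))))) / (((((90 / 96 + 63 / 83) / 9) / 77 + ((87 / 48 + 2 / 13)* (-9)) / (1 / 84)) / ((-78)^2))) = -3.18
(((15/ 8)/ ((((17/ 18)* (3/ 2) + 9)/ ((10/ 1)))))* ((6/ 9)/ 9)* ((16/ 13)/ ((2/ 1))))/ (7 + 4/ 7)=112/ 10335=0.01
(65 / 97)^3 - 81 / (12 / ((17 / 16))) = -401340907 / 58411072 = -6.87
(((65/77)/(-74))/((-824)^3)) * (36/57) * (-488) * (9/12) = -35685/7571251870336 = -0.00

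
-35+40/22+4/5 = -1781/55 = -32.38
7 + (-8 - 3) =-4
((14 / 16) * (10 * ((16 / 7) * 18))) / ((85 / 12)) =864 / 17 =50.82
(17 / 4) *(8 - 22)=-59.50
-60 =-60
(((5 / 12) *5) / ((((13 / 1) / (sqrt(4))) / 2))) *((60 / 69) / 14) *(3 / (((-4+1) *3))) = -250 / 18837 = -0.01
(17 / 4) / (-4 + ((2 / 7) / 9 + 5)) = 1071 / 260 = 4.12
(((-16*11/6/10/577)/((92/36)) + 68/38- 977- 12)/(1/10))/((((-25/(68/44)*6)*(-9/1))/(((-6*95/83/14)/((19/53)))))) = 15.46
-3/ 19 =-0.16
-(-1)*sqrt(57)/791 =sqrt(57)/791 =0.01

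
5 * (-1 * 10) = -50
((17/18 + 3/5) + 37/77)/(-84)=-14033/582120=-0.02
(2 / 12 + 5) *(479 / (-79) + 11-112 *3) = -135129 / 79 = -1710.49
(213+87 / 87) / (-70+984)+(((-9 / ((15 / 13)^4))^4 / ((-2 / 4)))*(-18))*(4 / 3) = 4865561953287108263017 / 152505340576171875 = 31904.21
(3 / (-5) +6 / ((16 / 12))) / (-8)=-39 / 80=-0.49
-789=-789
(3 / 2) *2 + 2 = 5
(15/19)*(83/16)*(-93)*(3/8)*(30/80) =-1042065/19456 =-53.56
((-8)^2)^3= 262144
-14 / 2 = -7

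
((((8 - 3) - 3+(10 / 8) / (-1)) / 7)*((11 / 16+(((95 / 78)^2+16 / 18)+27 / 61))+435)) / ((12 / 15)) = 1084925125 / 18473728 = 58.73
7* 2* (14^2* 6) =16464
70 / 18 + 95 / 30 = 127 / 18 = 7.06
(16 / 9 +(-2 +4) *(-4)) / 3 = -56 / 27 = -2.07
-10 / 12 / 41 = -5 / 246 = -0.02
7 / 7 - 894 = -893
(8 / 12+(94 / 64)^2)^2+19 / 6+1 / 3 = 108285769 / 9437184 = 11.47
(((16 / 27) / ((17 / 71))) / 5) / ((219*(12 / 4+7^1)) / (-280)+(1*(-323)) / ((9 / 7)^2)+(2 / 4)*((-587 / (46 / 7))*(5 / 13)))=-7132944 / 3175953175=-0.00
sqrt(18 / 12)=1.22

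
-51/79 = -0.65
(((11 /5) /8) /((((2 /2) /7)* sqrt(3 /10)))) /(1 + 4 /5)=77* sqrt(30) /216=1.95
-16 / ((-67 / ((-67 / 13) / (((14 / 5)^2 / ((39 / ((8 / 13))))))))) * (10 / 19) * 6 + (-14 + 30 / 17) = -43.65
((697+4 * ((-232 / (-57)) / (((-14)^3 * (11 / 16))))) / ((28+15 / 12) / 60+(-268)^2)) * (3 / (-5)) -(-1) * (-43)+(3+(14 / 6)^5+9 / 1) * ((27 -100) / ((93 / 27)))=-607887258714748522 / 344769141091221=-1763.17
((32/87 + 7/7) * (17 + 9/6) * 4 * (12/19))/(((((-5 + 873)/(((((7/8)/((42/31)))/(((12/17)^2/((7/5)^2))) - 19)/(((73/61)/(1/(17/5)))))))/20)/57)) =-339.64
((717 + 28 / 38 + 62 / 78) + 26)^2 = 304370683204 / 549081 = 554327.47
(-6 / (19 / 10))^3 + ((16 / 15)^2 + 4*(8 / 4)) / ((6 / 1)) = -138748948 / 4629825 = -29.97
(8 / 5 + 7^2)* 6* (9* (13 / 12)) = 29601 / 10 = 2960.10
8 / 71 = 0.11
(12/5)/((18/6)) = 4/5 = 0.80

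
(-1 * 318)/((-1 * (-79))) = -318/79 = -4.03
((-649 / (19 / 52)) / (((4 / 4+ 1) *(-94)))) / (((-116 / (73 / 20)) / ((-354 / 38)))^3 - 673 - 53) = -18200211236592957 / 1322060055069207598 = -0.01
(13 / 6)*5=65 / 6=10.83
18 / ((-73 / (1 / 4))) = -9 / 146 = -0.06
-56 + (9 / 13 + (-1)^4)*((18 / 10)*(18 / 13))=-43756 / 845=-51.78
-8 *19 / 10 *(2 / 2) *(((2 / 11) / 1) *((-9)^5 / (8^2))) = 1121931 / 440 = 2549.84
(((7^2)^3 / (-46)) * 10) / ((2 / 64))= -18823840 / 23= -818427.83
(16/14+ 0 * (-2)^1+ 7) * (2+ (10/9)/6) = 1121/63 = 17.79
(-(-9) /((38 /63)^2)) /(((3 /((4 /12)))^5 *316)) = 49 /36960624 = 0.00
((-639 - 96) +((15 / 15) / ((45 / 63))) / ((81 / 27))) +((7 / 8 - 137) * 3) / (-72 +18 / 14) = -87451 / 120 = -728.76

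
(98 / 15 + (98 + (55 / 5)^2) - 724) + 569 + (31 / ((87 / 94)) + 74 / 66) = 503137 / 4785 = 105.15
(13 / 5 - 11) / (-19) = 42 / 95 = 0.44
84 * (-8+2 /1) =-504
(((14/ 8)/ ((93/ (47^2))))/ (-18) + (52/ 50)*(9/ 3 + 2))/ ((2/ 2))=96781/ 33480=2.89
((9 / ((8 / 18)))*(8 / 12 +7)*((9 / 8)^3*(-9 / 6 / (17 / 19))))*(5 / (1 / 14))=-903154455 / 34816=-25940.79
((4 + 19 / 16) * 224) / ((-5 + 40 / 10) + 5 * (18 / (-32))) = -18592 / 61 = -304.79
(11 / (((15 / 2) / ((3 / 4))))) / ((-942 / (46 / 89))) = -253 / 419190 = -0.00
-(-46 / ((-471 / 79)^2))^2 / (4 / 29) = -597533192621 / 49213429281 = -12.14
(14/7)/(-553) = -2/553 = -0.00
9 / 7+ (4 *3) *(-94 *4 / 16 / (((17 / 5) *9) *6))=-268 / 1071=-0.25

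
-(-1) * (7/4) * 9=63/4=15.75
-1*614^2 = -376996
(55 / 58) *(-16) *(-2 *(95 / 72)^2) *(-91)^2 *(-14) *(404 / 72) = -34365809.71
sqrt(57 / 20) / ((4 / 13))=13 *sqrt(285) / 40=5.49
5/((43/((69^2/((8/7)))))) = 166635/344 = 484.40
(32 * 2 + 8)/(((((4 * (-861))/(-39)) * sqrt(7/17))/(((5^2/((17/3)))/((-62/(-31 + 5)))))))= 228150 * sqrt(119)/1058743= 2.35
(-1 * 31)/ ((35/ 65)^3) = -68107/ 343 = -198.56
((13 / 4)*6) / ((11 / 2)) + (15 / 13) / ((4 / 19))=5163 / 572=9.03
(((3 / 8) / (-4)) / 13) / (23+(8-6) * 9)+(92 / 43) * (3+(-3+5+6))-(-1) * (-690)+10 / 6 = -1462705891 / 2200224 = -664.80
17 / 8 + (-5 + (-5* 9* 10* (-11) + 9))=39649 / 8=4956.12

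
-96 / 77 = -1.25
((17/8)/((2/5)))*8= 85/2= 42.50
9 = 9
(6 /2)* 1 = 3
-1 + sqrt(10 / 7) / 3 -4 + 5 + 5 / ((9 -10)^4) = sqrt(70) / 21 + 5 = 5.40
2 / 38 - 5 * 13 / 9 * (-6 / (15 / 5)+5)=-1232 / 57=-21.61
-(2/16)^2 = -1/64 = -0.02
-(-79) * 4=316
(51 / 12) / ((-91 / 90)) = -765 / 182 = -4.20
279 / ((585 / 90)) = 558 / 13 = 42.92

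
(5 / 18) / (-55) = -1 / 198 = -0.01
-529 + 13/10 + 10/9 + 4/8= -23674/45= -526.09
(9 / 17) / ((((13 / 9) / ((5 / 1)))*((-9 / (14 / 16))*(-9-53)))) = 0.00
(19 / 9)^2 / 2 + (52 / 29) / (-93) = 321731 / 145638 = 2.21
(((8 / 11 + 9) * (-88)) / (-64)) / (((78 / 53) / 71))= 402641 / 624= 645.26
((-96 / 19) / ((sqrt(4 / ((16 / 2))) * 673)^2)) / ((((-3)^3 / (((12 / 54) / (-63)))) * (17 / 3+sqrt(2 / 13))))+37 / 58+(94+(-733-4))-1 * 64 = -2242326614642197645 / 3174472006862562+128 * sqrt(26) / 18244091993463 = -706.36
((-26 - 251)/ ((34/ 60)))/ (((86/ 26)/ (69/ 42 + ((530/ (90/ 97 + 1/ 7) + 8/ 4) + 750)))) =-686463509355/ 3720059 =-184530.27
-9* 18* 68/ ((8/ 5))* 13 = -89505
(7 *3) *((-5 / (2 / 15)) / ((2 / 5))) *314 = -1236375 / 2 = -618187.50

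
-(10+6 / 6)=-11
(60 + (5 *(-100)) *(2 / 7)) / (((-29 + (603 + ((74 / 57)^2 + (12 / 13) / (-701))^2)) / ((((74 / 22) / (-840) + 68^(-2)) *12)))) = 514324853695761561531 / 78770088978466909434026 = 0.01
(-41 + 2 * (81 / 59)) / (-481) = 61 / 767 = 0.08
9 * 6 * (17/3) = 306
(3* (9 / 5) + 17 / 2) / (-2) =-139 / 20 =-6.95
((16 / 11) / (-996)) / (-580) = 1 / 397155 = 0.00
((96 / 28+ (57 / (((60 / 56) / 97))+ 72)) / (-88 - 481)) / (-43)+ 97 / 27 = 88013323 / 23121315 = 3.81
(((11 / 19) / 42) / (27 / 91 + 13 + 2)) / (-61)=-143 / 9679968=-0.00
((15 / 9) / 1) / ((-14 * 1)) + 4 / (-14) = -17 / 42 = -0.40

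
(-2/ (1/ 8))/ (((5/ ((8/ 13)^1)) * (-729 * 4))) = 32/ 47385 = 0.00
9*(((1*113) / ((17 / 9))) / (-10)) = -9153 / 170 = -53.84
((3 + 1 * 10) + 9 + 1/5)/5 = 111/25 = 4.44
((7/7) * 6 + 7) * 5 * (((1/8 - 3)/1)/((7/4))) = -1495/14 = -106.79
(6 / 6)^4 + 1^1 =2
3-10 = -7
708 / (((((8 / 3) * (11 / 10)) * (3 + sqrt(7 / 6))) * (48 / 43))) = 342495 / 4136 - 38055 * sqrt(42) / 8272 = 52.99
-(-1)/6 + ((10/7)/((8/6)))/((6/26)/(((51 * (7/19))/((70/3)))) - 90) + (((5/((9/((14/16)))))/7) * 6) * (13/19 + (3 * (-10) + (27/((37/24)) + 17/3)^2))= 24775581676915/116963351568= 211.82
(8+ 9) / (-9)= -17 / 9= -1.89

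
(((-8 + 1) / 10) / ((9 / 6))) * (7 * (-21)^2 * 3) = -21609 / 5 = -4321.80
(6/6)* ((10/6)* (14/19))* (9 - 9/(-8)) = 12.43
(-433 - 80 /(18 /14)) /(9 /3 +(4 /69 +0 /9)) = -102511 /633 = -161.94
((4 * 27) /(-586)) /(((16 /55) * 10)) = -297 /4688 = -0.06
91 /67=1.36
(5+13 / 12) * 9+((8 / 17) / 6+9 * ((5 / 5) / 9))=11389 / 204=55.83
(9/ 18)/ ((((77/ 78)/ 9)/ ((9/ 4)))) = 10.26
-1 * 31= -31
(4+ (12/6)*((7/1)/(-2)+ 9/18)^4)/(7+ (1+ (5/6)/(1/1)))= 996/53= 18.79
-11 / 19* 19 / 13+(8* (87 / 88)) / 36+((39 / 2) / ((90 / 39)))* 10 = 143927 / 1716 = 83.87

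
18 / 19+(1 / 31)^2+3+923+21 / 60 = 338630833 / 365180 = 927.30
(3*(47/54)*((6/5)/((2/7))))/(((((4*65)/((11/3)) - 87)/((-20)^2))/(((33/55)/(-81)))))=28952/14337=2.02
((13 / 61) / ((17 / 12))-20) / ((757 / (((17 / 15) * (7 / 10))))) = -72044 / 3463275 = -0.02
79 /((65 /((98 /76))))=1.57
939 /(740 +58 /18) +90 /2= 309456 /6689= 46.26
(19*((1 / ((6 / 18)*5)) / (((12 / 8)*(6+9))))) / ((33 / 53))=2014 / 2475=0.81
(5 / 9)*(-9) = -5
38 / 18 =19 / 9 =2.11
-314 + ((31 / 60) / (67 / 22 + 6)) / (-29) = -54363161 / 173130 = -314.00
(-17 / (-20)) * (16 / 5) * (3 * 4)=816 / 25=32.64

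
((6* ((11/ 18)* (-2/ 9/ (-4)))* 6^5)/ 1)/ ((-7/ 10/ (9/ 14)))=-71280/ 49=-1454.69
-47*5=-235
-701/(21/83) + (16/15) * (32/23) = -6687461/2415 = -2769.13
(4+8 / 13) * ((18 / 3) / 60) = 6 / 13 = 0.46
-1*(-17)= 17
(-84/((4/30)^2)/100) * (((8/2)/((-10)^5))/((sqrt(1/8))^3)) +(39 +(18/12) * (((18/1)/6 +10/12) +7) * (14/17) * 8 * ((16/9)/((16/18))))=189 * sqrt(2)/6250 +4303/17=253.16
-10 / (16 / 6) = -15 / 4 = -3.75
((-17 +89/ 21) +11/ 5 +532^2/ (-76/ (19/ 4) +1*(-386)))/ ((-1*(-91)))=-1675741/ 213395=-7.85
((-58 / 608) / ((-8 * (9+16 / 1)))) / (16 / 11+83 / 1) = 319 / 56483200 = 0.00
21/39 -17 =-214/13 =-16.46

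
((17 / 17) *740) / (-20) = -37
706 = 706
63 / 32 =1.97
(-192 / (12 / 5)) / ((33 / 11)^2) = -8.89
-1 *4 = -4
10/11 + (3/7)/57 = 1341/1463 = 0.92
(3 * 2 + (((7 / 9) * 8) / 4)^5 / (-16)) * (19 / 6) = 3046460 / 177147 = 17.20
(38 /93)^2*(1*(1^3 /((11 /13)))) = 18772 /95139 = 0.20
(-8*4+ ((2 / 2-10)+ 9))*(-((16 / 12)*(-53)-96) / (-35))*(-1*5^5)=-10000000 / 21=-476190.48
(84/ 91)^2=144/ 169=0.85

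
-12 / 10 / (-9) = 2 / 15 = 0.13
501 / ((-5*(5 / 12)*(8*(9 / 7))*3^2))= -1169 / 450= -2.60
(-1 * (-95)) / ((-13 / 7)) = -665 / 13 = -51.15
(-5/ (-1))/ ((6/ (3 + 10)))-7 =23/ 6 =3.83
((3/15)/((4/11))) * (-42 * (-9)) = 2079/10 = 207.90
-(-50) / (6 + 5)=50 / 11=4.55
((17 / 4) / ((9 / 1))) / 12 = 17 / 432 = 0.04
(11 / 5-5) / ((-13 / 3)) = 42 / 65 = 0.65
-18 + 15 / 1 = -3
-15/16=-0.94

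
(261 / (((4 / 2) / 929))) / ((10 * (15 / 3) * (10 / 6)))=727407 / 500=1454.81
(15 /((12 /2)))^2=25 /4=6.25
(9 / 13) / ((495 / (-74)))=-74 / 715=-0.10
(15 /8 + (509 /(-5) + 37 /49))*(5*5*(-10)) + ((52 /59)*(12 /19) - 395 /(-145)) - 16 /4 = 157967213749 /6371764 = 24791.76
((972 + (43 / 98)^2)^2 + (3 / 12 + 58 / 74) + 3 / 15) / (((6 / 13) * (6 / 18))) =209664307753127721 / 34127621920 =6143536.99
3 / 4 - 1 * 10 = -37 / 4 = -9.25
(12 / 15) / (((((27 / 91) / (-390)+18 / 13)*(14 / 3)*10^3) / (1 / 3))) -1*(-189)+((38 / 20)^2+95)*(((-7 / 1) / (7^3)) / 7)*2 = 132256795031 / 701906625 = 188.43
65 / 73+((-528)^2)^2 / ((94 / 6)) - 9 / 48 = 272332697409211 / 54896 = 4960884170.23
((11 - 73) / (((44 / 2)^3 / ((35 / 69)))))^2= 1177225 / 134950430736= 0.00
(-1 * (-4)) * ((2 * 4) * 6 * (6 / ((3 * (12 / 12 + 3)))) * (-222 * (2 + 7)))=-191808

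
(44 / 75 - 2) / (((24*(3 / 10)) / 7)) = -371 / 270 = -1.37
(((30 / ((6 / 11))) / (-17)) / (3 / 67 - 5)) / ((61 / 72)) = 66330 / 86071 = 0.77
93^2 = 8649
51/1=51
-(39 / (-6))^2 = -169 / 4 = -42.25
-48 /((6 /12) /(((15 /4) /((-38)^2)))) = -90 /361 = -0.25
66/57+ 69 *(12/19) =44.74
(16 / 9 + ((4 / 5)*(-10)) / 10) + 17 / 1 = 809 / 45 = 17.98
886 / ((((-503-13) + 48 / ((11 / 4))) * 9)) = -4873 / 24678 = -0.20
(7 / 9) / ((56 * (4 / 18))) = 1 / 16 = 0.06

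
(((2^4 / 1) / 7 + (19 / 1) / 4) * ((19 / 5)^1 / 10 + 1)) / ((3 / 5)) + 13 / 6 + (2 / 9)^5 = 18.35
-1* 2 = -2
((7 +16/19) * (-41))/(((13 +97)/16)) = -46.77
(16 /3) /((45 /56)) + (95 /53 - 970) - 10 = -6951587 /7155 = -971.57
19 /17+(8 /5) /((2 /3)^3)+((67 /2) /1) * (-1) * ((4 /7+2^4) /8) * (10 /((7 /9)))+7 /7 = -7369353 /8330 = -884.68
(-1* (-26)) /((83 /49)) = 1274 /83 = 15.35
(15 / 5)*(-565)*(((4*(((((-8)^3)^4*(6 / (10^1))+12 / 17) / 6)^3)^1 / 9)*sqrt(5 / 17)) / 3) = -90081320462624103407750398574846207392*sqrt(85) / 18792225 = -44194273896614711875750250000000.00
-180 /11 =-16.36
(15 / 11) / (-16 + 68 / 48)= -0.09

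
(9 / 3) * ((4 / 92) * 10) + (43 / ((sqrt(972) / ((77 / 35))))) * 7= 30 / 23 + 3311 * sqrt(3) / 270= 22.54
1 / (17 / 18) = 18 / 17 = 1.06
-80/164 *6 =-120/41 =-2.93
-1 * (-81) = 81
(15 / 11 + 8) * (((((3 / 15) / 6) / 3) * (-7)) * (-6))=721 / 165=4.37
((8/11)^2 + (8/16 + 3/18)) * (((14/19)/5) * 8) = 48608/34485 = 1.41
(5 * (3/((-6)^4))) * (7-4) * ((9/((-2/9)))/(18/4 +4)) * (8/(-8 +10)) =-45/68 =-0.66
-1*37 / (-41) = 37 / 41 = 0.90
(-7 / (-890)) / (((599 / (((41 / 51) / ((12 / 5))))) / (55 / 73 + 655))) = 0.00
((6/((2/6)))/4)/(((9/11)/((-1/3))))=-11/6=-1.83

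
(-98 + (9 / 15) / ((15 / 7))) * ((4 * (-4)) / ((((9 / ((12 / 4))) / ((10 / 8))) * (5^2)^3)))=0.04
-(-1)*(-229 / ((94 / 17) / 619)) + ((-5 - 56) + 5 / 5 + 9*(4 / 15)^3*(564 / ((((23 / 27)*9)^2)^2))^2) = -23644108567891518643 / 920154077051750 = -25695.81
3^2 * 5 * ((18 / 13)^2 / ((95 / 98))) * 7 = 2000376 / 3211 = 622.98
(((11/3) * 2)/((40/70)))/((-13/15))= -385/26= -14.81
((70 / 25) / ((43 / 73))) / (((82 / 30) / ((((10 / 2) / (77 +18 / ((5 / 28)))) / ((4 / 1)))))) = 5475 / 447802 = 0.01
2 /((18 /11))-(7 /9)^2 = 50 /81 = 0.62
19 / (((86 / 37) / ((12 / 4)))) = 2109 / 86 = 24.52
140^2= 19600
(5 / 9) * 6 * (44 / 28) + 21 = 551 / 21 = 26.24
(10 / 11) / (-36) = -5 / 198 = -0.03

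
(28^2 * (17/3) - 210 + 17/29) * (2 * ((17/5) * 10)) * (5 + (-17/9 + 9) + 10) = 4983740876/783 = 6364930.88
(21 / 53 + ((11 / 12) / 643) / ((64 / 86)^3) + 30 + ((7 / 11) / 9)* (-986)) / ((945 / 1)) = -0.04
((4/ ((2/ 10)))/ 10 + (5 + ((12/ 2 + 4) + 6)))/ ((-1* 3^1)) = -23/ 3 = -7.67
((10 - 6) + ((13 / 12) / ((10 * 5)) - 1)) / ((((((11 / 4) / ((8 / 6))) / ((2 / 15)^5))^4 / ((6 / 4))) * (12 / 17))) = 0.00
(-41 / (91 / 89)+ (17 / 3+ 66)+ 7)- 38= 155 / 273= 0.57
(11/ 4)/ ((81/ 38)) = 209/ 162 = 1.29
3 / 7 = 0.43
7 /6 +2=19 /6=3.17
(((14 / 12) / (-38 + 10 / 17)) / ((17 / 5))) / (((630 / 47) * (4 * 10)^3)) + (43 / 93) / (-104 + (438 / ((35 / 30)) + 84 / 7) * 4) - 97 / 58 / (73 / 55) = -91946932896159457 / 72990093192192000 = -1.26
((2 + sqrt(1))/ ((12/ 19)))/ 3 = 19/ 12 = 1.58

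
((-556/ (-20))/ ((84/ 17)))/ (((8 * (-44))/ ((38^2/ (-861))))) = 0.03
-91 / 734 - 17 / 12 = -6785 / 4404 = -1.54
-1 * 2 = -2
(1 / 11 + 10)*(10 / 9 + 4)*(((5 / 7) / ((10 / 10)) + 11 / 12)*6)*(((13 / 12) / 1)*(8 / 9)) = 3031262 / 6237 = 486.01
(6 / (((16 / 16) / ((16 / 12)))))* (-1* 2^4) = -128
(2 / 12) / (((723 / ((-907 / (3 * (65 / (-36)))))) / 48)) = 1.85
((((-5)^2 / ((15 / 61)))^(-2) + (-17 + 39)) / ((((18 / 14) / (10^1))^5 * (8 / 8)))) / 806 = 68793034226000 / 88547695587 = 776.90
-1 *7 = -7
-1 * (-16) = 16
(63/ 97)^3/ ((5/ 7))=1750329/ 4563365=0.38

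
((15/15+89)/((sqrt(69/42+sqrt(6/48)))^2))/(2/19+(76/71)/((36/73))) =703692360/27879679 - 107083620* sqrt(2)/27879679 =19.81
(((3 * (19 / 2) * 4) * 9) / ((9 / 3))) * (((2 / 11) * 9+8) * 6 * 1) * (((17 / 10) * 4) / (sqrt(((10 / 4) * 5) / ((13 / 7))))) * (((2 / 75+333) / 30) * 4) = 41047801248 * sqrt(182) / 240625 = 2301361.51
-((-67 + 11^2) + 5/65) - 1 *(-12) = -547/13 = -42.08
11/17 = 0.65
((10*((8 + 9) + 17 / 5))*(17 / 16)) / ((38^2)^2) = 0.00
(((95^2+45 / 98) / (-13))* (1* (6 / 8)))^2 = 7040982645225 / 25969216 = 271128.04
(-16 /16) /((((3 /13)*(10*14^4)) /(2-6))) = 13 /288120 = 0.00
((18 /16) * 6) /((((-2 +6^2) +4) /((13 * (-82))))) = -14391 /76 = -189.36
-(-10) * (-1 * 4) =-40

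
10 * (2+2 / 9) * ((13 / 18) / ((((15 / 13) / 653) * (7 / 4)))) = 8828560 / 1701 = 5190.22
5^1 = 5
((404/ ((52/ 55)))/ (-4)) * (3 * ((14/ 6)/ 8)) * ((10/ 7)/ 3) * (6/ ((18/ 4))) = -27775/ 468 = -59.35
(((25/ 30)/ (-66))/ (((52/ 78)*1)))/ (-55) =1/ 2904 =0.00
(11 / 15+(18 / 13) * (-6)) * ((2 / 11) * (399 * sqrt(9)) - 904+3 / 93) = 8863477 / 1705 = 5198.52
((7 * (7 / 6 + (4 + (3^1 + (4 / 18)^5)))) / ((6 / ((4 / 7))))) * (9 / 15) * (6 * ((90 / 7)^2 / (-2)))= -19290620 / 11907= -1620.11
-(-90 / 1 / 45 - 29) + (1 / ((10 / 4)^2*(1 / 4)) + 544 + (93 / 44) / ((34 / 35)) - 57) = 19478511 / 37400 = 520.82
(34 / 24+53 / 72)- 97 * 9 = -62701 / 72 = -870.85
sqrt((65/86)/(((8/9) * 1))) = 3 * sqrt(2795)/172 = 0.92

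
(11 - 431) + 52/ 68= -7127/ 17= -419.24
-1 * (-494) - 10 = 484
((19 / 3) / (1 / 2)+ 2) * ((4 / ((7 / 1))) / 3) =2.79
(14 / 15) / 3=14 / 45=0.31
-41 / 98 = -0.42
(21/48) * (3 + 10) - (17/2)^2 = -1065/16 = -66.56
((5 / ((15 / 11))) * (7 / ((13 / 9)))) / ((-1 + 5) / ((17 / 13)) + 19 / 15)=58905 / 14339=4.11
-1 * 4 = -4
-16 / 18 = -8 / 9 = -0.89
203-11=192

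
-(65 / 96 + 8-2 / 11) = -8971 / 1056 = -8.50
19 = 19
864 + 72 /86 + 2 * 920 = 116308 /43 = 2704.84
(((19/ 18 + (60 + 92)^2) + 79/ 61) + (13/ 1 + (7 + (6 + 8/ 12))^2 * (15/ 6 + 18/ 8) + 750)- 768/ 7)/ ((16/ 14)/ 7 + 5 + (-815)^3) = -294677509/ 6472301329768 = -0.00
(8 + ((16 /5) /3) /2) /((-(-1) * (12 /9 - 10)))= -64 /65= -0.98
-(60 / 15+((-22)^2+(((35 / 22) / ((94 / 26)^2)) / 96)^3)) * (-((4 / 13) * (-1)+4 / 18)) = -247775702161275844620655 / 5940524006710698442752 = -41.71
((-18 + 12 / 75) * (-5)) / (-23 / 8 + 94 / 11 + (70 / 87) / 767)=2618979792 / 166519655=15.73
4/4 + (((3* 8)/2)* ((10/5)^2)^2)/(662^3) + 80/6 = 14.33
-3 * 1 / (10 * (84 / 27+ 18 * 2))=-27 / 3520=-0.01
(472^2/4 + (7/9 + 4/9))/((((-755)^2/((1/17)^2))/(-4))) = -80204/59305401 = -0.00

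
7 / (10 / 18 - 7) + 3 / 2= 12 / 29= 0.41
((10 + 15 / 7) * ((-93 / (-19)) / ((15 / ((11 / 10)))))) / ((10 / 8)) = 11594 / 3325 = 3.49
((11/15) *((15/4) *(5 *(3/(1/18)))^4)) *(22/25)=12860872200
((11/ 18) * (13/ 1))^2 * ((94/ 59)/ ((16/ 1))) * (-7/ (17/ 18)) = -46.58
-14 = -14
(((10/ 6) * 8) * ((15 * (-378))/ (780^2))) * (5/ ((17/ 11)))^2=-63525/ 48841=-1.30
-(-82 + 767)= -685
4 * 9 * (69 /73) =2484 /73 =34.03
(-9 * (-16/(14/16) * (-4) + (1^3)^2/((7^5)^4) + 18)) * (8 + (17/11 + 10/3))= -9272431288541783174625/877714929273732011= -10564.29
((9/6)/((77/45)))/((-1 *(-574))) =135/88396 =0.00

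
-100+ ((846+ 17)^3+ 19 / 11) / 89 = 7221648.86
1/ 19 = 0.05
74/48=37/24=1.54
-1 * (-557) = 557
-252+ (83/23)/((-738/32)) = -2140052/8487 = -252.16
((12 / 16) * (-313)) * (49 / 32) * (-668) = 7683837 / 32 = 240119.91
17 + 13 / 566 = 9635 / 566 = 17.02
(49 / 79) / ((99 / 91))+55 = 434614 / 7821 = 55.57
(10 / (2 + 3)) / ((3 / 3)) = 2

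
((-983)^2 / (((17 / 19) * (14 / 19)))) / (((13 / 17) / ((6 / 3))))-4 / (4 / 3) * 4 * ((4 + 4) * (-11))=348926425 / 91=3834356.32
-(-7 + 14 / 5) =21 / 5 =4.20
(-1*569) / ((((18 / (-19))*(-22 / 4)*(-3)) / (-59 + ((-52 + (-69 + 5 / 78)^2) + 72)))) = 310003835783 / 1806948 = 171562.12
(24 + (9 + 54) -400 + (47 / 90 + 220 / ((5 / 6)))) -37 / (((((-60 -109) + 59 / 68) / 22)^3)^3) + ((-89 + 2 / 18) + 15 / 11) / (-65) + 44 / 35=-41423011323413794303299879037290693400217 / 902971794639656082154851163183638270690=-45.87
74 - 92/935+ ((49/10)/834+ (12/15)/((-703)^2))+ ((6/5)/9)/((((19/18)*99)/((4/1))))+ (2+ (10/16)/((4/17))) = 14680629121099/186850538720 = 78.57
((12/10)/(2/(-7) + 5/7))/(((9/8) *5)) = 112/225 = 0.50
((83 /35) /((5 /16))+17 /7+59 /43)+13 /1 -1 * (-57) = 612454 /7525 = 81.39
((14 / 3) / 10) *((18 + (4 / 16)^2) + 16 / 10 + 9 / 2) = 13531 / 1200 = 11.28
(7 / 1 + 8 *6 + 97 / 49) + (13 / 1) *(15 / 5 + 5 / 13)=4948 / 49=100.98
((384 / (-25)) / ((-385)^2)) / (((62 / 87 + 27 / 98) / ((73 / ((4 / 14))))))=-17071488 / 637140625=-0.03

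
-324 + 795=471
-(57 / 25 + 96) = -2457 / 25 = -98.28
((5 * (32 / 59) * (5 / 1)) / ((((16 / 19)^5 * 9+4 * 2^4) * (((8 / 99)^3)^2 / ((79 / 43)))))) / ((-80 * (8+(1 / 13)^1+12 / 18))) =-59358852991137066939 / 31470203044888576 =-1886.19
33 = 33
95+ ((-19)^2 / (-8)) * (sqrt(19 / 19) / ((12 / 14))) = 2033 / 48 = 42.35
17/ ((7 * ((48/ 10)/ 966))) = 1955/ 4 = 488.75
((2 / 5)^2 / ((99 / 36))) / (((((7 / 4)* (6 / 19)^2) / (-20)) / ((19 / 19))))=-23104 / 3465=-6.67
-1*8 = -8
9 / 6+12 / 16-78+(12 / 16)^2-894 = -15507 / 16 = -969.19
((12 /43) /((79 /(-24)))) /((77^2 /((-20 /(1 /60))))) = 345600 /20140813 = 0.02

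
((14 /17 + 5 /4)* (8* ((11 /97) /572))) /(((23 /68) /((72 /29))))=20304 /841087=0.02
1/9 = 0.11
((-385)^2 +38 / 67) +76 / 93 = 923598601 / 6231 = 148226.38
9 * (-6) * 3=-162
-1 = -1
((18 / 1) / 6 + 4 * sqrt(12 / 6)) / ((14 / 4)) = 2.47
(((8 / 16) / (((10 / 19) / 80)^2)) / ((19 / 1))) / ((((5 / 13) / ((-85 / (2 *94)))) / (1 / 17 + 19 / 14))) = -332956 / 329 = -1012.02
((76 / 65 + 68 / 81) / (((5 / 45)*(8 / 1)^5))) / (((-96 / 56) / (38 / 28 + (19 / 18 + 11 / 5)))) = -960433 / 646963200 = -0.00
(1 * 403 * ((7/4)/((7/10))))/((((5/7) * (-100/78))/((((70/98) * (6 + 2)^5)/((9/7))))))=-300425216/15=-20028347.73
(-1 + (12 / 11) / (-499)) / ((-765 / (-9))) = -5501 / 466565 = -0.01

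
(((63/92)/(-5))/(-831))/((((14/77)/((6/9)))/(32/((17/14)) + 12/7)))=1837/108307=0.02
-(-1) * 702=702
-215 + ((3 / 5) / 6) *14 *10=-201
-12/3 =-4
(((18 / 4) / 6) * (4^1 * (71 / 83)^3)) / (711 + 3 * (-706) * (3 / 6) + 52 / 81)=-86972373 / 16087799032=-0.01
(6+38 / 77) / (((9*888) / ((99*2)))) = 125 / 777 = 0.16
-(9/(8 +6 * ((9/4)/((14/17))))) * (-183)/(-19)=-46116/12977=-3.55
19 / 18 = 1.06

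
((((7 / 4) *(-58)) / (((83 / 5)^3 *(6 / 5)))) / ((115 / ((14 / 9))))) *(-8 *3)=710500 / 118359909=0.01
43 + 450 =493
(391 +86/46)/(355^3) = 9036/1028994125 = 0.00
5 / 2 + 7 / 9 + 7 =185 / 18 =10.28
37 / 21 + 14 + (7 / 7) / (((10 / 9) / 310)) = 6190 / 21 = 294.76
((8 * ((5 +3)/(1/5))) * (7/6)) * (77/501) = 86240/1503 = 57.38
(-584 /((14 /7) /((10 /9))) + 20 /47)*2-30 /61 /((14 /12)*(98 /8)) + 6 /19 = -108925526506 /168158151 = -647.76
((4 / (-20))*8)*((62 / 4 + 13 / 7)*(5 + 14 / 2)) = -11664 / 35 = -333.26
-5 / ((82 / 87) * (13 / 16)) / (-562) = 1740 / 149773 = 0.01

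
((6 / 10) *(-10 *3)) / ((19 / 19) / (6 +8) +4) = -84 / 19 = -4.42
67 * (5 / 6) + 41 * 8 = 2303 / 6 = 383.83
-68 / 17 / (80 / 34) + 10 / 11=-87 / 110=-0.79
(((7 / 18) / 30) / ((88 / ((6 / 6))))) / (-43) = -7 / 2043360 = -0.00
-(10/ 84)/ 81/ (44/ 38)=-95/ 74844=-0.00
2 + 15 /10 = 7 /2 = 3.50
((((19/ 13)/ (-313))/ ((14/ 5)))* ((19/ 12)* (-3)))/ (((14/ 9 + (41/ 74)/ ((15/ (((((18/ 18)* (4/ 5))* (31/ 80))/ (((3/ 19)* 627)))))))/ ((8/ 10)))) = 1983514500/ 486924603893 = 0.00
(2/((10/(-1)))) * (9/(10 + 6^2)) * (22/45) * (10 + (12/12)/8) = -891/4600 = -0.19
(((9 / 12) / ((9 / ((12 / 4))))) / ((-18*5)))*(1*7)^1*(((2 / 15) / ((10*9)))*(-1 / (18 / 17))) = 119 / 4374000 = 0.00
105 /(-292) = -0.36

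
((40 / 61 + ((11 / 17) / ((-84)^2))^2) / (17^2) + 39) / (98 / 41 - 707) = -405617229816289565 / 7327826426025633024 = -0.06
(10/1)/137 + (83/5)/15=12121/10275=1.18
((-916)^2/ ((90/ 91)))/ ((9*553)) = 5453864/ 31995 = 170.46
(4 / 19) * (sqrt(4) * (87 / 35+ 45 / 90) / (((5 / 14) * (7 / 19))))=1672 / 175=9.55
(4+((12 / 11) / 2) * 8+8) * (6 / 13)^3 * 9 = 349920 / 24167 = 14.48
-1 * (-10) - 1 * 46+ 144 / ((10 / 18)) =1116 / 5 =223.20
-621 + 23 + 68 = -530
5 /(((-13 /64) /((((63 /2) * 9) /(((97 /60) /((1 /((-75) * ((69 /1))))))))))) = 24192 /29003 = 0.83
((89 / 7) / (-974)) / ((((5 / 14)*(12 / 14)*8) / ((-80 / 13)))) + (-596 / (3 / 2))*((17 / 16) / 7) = -5342567 / 88634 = -60.28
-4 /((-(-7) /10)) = -40 /7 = -5.71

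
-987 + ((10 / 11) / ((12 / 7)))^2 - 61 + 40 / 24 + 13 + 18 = -4421567 / 4356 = -1015.05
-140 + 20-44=-164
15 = 15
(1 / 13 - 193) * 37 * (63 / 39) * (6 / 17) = -11692296 / 2873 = -4069.72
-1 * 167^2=-27889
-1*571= -571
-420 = -420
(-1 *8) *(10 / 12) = -20 / 3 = -6.67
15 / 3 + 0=5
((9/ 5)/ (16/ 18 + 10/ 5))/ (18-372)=-27/ 15340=-0.00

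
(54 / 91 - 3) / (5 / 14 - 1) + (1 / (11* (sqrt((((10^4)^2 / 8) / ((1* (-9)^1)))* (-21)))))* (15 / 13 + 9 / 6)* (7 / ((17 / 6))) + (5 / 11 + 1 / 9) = 207* sqrt(42) / 12155000 + 5546 / 1287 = 4.31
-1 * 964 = -964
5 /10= 1 /2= 0.50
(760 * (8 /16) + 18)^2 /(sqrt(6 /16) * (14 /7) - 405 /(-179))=7655665320 /77309 - 5075422564 * sqrt(6) /231927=45422.92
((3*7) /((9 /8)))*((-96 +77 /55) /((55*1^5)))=-2408 /75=-32.11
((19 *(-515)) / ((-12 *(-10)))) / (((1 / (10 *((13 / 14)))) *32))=-127205 / 5376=-23.66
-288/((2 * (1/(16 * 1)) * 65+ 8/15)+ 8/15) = -34560/1103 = -31.33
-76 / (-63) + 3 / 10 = 949 / 630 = 1.51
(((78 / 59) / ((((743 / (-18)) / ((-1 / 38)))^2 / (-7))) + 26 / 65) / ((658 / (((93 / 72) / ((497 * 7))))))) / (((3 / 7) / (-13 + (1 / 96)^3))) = -299449387471872473 / 43739850262968590008320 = -0.00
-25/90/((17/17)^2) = -5/18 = -0.28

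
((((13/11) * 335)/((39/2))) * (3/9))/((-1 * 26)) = -335/1287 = -0.26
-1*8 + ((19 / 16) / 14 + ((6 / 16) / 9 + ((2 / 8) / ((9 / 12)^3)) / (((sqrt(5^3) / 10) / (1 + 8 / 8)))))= -5291 / 672 + 64*sqrt(5) / 135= -6.81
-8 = -8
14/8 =7/4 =1.75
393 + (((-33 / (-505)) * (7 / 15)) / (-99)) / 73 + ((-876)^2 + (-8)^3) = 1272821818718 / 1658925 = 767257.00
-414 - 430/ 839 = -347776/ 839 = -414.51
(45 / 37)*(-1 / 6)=-15 / 74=-0.20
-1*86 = -86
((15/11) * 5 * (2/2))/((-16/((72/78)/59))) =-225/33748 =-0.01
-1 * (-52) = 52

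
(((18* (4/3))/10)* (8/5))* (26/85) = 2496/2125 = 1.17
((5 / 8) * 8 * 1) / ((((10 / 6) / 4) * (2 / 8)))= 48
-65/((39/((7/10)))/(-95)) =665/6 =110.83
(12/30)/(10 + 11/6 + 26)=12/1135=0.01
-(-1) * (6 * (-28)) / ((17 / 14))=-2352 / 17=-138.35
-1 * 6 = -6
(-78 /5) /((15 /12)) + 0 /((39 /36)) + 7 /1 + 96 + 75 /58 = 91.81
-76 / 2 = -38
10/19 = 0.53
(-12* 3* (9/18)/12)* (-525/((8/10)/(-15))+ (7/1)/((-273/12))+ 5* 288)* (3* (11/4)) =-58087161/416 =-139632.60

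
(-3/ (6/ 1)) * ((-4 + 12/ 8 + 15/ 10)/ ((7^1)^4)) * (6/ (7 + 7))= 3/ 33614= 0.00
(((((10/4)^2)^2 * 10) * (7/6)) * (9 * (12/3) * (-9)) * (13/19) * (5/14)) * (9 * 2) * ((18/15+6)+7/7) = -404746875/76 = -5325616.78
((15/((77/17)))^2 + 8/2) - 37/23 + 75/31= 15.78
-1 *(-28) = 28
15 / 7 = 2.14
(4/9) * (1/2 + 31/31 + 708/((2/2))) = 946/3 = 315.33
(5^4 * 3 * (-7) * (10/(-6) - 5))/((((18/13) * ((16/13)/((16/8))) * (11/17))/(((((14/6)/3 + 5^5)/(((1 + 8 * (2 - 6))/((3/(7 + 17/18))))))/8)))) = -34000159375/45012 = -755357.67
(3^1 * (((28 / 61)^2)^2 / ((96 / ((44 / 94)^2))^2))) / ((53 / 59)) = 8296117676 / 10742562673818639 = 0.00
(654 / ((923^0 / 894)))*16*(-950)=-8887075200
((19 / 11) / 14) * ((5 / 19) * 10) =25 / 77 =0.32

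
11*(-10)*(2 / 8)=-55 / 2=-27.50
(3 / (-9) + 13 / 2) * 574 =10619 / 3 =3539.67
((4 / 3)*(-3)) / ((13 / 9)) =-36 / 13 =-2.77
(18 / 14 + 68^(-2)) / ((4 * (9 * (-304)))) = -41623 / 354235392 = -0.00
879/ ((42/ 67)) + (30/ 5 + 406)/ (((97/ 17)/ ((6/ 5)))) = 10109371/ 6790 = 1488.86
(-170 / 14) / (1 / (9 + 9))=-1530 / 7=-218.57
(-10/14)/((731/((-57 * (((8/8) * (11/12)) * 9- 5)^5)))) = 105818505/5239808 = 20.20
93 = 93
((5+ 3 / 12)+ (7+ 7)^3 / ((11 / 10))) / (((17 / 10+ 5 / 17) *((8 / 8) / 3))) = 9349235 / 2486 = 3760.75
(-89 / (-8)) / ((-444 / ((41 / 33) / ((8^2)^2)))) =-3649 / 480116736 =-0.00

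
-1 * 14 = -14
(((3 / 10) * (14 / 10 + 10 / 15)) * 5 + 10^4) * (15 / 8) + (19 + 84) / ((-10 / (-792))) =2153073 / 80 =26913.41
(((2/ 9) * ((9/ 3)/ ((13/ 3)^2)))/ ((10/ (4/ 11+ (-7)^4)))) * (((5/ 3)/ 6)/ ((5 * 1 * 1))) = 1761/ 3718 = 0.47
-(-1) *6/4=3/2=1.50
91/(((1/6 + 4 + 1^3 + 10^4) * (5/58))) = 31668/300155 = 0.11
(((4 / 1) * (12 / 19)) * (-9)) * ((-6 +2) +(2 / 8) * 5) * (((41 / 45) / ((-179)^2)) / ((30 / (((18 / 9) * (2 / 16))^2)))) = 451 / 121755800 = 0.00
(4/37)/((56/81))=81/518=0.16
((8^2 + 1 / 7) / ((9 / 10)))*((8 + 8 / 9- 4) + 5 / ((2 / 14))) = 1611910 / 567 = 2842.87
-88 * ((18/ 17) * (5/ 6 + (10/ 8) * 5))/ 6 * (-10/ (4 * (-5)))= -55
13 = 13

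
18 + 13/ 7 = 139/ 7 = 19.86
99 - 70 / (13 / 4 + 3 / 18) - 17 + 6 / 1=2768 / 41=67.51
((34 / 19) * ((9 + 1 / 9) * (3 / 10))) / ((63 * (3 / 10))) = 2788 / 10773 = 0.26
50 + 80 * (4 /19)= 1270 /19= 66.84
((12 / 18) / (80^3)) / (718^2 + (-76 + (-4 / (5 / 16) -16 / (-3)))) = 1 / 395858329600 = 0.00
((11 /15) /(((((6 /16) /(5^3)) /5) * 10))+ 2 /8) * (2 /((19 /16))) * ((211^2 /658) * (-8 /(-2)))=3140689424 /56259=55825.55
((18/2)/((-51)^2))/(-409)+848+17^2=134394536/118201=1137.00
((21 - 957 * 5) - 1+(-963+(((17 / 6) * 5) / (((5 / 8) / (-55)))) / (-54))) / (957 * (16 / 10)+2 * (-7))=-1155245 / 307233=-3.76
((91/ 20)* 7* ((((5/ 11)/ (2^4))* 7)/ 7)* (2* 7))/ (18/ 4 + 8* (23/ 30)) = 66885/ 56144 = 1.19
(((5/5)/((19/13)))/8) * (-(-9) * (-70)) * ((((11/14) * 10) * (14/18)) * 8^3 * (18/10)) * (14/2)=-40360320/19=-2124227.37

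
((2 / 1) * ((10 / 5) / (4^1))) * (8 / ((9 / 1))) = 8 / 9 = 0.89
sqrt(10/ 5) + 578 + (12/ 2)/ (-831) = sqrt(2) + 160104/ 277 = 579.41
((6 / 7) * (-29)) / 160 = -87 / 560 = -0.16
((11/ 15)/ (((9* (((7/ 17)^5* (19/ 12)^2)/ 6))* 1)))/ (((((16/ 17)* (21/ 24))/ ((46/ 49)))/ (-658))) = -18369269310656/ 1486495115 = -12357.44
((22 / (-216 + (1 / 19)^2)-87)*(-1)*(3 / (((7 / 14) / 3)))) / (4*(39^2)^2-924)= 20375301 / 120248366500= 0.00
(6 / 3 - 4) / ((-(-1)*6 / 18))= -6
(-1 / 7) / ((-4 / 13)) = 13 / 28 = 0.46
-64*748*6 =-287232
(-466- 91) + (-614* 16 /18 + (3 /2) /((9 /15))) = -19805 /18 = -1100.28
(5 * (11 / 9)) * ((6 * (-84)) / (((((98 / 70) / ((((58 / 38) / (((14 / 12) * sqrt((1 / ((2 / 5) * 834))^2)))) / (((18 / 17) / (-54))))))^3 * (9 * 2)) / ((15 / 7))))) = 1189098530716247874201600 / 806954491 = 1473563309924311.30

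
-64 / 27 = -2.37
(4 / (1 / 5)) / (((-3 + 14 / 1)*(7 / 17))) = 340 / 77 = 4.42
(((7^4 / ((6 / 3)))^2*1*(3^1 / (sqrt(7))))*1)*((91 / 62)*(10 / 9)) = 374712065*sqrt(7) / 372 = 2665040.15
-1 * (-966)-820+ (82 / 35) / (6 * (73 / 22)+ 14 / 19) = 22066788 / 151025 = 146.11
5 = 5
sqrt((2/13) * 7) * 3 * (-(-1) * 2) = 6 * sqrt(182)/13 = 6.23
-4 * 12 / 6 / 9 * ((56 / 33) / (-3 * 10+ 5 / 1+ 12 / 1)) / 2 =224 / 3861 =0.06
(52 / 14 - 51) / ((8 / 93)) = -30783 / 56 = -549.70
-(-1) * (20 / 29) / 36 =5 / 261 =0.02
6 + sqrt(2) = 7.41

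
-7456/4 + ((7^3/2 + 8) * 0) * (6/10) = -1864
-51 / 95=-0.54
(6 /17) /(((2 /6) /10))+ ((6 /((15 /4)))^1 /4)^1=934 /85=10.99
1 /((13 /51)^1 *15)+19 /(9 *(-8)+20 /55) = -189 /51220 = -0.00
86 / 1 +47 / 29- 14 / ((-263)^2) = 175758023 / 2005901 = 87.62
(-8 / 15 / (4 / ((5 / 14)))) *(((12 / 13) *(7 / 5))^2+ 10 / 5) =-15506 / 88725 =-0.17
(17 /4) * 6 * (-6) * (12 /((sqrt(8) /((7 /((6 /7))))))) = -7497 * sqrt(2) /2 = -5301.18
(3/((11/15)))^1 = 45/11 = 4.09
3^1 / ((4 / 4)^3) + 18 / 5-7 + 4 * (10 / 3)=12.93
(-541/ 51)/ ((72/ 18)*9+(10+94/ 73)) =-39493/ 176052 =-0.22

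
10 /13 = 0.77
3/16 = 0.19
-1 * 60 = -60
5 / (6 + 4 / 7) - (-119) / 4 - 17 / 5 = 12471 / 460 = 27.11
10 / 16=5 / 8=0.62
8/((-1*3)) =-8/3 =-2.67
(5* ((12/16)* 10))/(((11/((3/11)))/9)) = 2025/242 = 8.37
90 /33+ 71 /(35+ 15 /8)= 15098 /3245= 4.65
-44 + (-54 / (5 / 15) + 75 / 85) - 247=-7686 / 17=-452.12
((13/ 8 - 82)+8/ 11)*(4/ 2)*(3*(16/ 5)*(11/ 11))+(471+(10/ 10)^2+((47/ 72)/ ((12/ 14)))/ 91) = -326556583/ 308880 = -1057.23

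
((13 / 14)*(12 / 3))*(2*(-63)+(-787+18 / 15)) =-118534 / 35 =-3386.69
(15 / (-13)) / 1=-15 / 13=-1.15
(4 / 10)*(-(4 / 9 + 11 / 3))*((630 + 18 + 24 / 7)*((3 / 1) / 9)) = -22496 / 63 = -357.08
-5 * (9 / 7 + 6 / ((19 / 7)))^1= -2325 / 133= -17.48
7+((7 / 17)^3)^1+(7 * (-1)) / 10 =312949 / 49130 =6.37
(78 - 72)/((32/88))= 33/2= 16.50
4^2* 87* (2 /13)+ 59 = 3551 /13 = 273.15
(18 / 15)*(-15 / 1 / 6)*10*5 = -150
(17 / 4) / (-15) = -17 / 60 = -0.28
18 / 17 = 1.06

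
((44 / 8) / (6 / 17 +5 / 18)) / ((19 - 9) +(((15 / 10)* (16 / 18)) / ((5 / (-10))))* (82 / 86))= 1.17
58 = 58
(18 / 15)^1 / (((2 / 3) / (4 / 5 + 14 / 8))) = 459 / 100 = 4.59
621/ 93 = 207/ 31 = 6.68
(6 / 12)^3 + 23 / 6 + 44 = 1151 / 24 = 47.96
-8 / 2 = -4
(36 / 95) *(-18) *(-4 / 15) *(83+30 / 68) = 1225584 / 8075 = 151.78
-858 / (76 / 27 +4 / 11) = -127413 / 472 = -269.94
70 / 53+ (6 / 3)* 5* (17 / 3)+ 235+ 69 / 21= 329752 / 1113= 296.27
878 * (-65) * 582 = -33214740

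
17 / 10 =1.70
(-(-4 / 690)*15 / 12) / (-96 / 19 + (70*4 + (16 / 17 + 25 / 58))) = 9367 / 357183399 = 0.00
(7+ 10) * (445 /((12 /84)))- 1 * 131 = 52824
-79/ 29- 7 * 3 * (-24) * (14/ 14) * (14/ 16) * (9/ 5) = 791.08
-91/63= -13/9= -1.44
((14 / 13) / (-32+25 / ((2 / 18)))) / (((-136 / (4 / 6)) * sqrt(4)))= -0.00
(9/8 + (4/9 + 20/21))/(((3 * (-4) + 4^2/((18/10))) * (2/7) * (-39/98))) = 8897/1248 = 7.13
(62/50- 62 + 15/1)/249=-1144/6225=-0.18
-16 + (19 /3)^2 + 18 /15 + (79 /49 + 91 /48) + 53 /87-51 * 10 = -491682431 /1023120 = -480.57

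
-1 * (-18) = 18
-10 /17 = -0.59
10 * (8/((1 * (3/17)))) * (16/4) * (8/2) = 21760/3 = 7253.33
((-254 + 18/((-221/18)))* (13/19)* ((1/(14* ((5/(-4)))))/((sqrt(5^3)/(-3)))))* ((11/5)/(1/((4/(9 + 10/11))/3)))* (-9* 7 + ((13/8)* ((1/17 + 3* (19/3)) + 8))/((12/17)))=0.56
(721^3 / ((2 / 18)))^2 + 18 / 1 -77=11378803749381565942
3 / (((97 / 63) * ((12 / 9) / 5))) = 2835 / 388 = 7.31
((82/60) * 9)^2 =15129/100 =151.29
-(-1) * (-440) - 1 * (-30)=-410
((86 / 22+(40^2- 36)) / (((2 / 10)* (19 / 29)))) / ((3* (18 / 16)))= 6668840 / 1881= 3545.37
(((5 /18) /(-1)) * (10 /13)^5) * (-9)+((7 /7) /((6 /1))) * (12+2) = 3349051 /1113879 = 3.01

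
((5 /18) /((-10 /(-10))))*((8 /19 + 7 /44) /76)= 2425 /1143648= 0.00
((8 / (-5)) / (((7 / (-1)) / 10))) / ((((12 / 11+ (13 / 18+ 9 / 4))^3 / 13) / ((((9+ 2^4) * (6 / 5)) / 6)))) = 64583101440 / 29158566703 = 2.21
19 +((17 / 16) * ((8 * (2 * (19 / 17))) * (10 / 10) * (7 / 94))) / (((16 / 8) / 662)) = 45809 / 94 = 487.33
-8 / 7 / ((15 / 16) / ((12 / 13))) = -512 / 455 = -1.13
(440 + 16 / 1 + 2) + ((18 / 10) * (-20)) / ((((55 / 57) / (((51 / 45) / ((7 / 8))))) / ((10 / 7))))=1048262 / 2695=388.97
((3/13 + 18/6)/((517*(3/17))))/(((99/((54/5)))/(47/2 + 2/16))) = 67473/739310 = 0.09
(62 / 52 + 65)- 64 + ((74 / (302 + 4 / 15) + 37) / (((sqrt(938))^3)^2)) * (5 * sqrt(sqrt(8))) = 30155 * 2^(3 / 4) / 133638625316 + 57 / 26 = 2.19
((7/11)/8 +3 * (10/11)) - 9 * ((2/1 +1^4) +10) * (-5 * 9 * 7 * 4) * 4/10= 5189431/88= 58970.81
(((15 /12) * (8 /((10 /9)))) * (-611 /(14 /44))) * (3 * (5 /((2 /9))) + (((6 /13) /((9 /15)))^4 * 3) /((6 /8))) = -18312974955 /15379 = -1190778.01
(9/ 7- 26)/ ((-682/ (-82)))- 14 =-40511/ 2387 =-16.97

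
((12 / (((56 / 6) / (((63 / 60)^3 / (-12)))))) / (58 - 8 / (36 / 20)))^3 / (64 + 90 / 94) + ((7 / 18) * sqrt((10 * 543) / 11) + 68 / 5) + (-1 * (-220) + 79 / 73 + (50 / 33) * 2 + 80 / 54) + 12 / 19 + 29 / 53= 7 * sqrt(59730) / 198 + 58791131799667809785502514541052311 / 244583206298337455898624000000000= 249.01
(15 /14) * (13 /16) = 195 /224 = 0.87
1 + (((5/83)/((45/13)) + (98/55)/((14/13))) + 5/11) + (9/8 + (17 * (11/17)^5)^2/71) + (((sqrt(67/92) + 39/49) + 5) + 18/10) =sqrt(1541)/46 + 18984014774867545367/1595324642781542904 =12.75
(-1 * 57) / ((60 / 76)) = -361 / 5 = -72.20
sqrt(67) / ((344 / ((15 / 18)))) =5 * sqrt(67) / 2064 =0.02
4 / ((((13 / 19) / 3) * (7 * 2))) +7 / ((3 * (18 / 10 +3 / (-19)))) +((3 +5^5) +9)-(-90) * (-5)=8811371 / 3276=2689.67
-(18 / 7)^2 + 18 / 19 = -5274 / 931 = -5.66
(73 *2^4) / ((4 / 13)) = 3796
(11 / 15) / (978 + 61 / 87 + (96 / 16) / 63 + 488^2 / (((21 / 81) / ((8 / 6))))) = 319 / 533187925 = 0.00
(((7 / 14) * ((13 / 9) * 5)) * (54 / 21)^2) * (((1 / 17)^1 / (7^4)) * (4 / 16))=0.00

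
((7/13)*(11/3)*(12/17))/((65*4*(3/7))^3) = 26411/26218998000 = 0.00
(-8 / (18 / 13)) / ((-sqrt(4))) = 26 / 9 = 2.89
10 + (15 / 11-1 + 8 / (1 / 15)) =1434 / 11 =130.36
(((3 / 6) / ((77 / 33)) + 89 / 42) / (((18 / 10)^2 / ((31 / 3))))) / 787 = 5425 / 573723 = 0.01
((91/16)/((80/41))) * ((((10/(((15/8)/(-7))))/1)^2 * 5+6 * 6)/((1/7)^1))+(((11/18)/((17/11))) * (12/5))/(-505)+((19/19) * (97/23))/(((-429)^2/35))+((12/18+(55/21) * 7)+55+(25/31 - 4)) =17183150808355872599/120163657099200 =142997.90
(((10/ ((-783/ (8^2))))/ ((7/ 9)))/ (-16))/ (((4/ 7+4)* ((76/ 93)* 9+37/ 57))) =2945/ 1640588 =0.00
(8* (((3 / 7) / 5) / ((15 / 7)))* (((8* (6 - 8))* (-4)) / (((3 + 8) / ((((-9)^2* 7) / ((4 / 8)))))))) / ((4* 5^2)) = 21.11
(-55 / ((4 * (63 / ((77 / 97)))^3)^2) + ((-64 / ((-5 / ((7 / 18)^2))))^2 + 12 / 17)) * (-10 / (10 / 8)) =-13405033295518898458393 / 376274153980751785650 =-35.63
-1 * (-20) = 20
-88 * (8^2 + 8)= -6336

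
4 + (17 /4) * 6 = 59 /2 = 29.50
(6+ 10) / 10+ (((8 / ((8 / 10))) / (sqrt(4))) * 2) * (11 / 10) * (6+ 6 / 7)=2696 / 35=77.03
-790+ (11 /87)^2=-789.98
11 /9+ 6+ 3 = 10.22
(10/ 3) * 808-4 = 8068/ 3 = 2689.33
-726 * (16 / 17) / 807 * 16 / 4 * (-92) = 1424896 / 4573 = 311.59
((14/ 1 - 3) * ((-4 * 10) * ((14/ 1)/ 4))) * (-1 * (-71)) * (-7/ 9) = 765380/ 9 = 85042.22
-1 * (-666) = 666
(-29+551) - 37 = 485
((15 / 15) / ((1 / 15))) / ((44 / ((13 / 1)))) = 195 / 44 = 4.43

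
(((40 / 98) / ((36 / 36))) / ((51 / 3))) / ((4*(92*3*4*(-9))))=-5 / 8276688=-0.00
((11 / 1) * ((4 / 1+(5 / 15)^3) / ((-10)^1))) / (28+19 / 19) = -1199 / 7830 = -0.15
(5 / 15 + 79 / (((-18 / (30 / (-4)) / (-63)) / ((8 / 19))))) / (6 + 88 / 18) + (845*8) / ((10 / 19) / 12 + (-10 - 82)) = -153.67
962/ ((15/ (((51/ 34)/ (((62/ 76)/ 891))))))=16285698/ 155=105069.02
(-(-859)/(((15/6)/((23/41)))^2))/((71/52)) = 94517488/2983775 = 31.68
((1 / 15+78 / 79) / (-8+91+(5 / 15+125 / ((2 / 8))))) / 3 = 1249 / 2073750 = 0.00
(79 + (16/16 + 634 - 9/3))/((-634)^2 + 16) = 711/401972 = 0.00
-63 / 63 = -1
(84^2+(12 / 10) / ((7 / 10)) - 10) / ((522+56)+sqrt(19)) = 12.10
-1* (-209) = 209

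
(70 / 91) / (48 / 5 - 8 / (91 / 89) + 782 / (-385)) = -1925 / 639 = -3.01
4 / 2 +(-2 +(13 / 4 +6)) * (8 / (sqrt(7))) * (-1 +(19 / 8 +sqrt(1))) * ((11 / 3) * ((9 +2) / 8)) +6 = 8 +66671 * sqrt(7) / 672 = 270.49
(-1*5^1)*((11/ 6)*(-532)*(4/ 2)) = 29260/ 3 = 9753.33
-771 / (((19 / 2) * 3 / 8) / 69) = -283728 / 19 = -14933.05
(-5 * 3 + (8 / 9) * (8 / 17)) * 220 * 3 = -490820 / 51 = -9623.92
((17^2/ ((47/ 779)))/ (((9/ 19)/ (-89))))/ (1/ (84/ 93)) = -10659502588/ 13113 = -812895.80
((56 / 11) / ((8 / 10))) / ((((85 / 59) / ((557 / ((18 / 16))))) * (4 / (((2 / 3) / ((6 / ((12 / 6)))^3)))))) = 1840328 / 136323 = 13.50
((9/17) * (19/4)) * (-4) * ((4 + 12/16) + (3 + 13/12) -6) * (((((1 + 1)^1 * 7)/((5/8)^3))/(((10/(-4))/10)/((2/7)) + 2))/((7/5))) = -77824/75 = -1037.65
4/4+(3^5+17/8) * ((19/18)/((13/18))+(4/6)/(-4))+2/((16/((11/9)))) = 596341/1872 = 318.56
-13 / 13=-1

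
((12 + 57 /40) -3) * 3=1251 /40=31.28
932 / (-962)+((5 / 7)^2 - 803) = -18936716 / 23569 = -803.46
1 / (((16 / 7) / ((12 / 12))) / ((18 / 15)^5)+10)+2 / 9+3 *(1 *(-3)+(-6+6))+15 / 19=-7.90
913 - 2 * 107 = 699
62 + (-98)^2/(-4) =-2339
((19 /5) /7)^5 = 2476099 /52521875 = 0.05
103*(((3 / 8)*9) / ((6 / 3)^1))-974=-12803 / 16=-800.19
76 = 76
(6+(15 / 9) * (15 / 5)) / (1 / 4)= 44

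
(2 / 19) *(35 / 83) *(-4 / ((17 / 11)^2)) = -33880 / 455753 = -0.07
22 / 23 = 0.96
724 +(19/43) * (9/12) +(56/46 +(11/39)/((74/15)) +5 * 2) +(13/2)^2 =740066161/951418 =777.86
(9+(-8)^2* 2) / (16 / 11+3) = 1507 / 49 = 30.76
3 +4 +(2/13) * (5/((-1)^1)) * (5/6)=248/39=6.36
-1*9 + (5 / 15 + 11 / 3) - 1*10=-15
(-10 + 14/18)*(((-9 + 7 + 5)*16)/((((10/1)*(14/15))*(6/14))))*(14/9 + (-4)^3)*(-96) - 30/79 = -471684622/711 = -663410.16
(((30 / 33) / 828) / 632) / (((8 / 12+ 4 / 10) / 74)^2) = 171125 / 20466688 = 0.01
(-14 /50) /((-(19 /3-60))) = -3 /575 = -0.01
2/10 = 1/5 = 0.20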